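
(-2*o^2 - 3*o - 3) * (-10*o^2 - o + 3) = 20*o^4 + 32*o^3 + 27*o^2 - 6*o - 9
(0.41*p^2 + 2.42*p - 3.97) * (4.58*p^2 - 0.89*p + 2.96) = 1.8778*p^4 + 10.7187*p^3 - 19.1228*p^2 + 10.6965*p - 11.7512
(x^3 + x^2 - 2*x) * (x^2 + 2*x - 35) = x^5 + 3*x^4 - 35*x^3 - 39*x^2 + 70*x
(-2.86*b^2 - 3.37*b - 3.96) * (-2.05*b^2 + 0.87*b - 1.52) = 5.863*b^4 + 4.4203*b^3 + 9.5333*b^2 + 1.6772*b + 6.0192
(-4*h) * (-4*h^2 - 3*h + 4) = 16*h^3 + 12*h^2 - 16*h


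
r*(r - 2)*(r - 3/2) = r^3 - 7*r^2/2 + 3*r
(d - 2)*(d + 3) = d^2 + d - 6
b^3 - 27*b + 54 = (b - 3)^2*(b + 6)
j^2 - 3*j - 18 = (j - 6)*(j + 3)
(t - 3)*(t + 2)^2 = t^3 + t^2 - 8*t - 12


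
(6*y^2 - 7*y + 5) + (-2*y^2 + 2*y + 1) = 4*y^2 - 5*y + 6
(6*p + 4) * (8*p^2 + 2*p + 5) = 48*p^3 + 44*p^2 + 38*p + 20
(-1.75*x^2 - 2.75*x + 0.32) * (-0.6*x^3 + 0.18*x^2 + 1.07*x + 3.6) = 1.05*x^5 + 1.335*x^4 - 2.5595*x^3 - 9.1849*x^2 - 9.5576*x + 1.152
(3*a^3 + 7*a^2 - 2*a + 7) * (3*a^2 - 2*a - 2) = 9*a^5 + 15*a^4 - 26*a^3 + 11*a^2 - 10*a - 14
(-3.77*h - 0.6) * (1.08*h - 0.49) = -4.0716*h^2 + 1.1993*h + 0.294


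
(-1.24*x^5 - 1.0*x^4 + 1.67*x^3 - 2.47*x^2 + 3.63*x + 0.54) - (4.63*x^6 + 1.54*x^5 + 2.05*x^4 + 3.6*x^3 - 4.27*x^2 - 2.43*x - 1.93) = -4.63*x^6 - 2.78*x^5 - 3.05*x^4 - 1.93*x^3 + 1.8*x^2 + 6.06*x + 2.47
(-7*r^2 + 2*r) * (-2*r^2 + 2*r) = 14*r^4 - 18*r^3 + 4*r^2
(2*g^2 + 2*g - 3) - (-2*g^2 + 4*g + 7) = 4*g^2 - 2*g - 10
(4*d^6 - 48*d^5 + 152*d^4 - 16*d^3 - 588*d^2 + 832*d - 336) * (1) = 4*d^6 - 48*d^5 + 152*d^4 - 16*d^3 - 588*d^2 + 832*d - 336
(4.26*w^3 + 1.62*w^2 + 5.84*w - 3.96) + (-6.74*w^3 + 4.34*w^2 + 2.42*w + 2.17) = -2.48*w^3 + 5.96*w^2 + 8.26*w - 1.79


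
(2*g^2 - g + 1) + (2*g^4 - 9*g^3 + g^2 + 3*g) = 2*g^4 - 9*g^3 + 3*g^2 + 2*g + 1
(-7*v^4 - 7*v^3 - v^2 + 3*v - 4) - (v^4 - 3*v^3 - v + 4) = -8*v^4 - 4*v^3 - v^2 + 4*v - 8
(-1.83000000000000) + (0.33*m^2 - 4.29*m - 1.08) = 0.33*m^2 - 4.29*m - 2.91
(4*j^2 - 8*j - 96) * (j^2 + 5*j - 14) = 4*j^4 + 12*j^3 - 192*j^2 - 368*j + 1344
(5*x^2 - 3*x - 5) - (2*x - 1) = 5*x^2 - 5*x - 4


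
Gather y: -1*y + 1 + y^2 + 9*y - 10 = y^2 + 8*y - 9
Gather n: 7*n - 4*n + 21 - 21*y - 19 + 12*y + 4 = 3*n - 9*y + 6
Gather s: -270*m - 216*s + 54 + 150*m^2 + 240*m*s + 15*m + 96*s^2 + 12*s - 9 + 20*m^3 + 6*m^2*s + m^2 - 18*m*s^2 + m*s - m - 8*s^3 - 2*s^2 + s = 20*m^3 + 151*m^2 - 256*m - 8*s^3 + s^2*(94 - 18*m) + s*(6*m^2 + 241*m - 203) + 45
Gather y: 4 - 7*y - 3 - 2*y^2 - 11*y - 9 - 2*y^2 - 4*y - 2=-4*y^2 - 22*y - 10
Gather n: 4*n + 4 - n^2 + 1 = -n^2 + 4*n + 5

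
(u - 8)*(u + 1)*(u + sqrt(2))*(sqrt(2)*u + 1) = sqrt(2)*u^4 - 7*sqrt(2)*u^3 + 3*u^3 - 21*u^2 - 7*sqrt(2)*u^2 - 24*u - 7*sqrt(2)*u - 8*sqrt(2)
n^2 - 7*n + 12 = (n - 4)*(n - 3)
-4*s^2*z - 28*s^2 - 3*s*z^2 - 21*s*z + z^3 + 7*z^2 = (-4*s + z)*(s + z)*(z + 7)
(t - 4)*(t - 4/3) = t^2 - 16*t/3 + 16/3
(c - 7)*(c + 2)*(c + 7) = c^3 + 2*c^2 - 49*c - 98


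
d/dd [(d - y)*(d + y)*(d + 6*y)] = 3*d^2 + 12*d*y - y^2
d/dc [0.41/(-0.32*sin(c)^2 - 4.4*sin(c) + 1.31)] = (0.2624*sin(c) + 1.804)*cos(c)/(0.32*sin(c)^2 + 4.4*sin(c) - 1.31)^2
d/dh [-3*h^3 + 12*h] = 12 - 9*h^2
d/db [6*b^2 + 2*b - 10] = 12*b + 2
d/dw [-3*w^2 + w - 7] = 1 - 6*w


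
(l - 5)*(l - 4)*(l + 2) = l^3 - 7*l^2 + 2*l + 40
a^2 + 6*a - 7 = (a - 1)*(a + 7)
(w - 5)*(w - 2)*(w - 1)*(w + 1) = w^4 - 7*w^3 + 9*w^2 + 7*w - 10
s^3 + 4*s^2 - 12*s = s*(s - 2)*(s + 6)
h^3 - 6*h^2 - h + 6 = (h - 6)*(h - 1)*(h + 1)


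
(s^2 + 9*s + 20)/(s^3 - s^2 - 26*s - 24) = (s + 5)/(s^2 - 5*s - 6)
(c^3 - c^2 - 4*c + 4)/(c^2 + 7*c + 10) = (c^2 - 3*c + 2)/(c + 5)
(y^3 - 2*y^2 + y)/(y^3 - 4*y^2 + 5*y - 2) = y/(y - 2)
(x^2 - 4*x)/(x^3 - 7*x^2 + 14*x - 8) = x/(x^2 - 3*x + 2)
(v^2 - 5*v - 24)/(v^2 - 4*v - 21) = (v - 8)/(v - 7)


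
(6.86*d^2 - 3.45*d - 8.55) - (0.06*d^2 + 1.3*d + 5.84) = 6.8*d^2 - 4.75*d - 14.39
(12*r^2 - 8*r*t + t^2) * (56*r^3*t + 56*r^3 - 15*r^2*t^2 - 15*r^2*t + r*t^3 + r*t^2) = 672*r^5*t + 672*r^5 - 628*r^4*t^2 - 628*r^4*t + 188*r^3*t^3 + 188*r^3*t^2 - 23*r^2*t^4 - 23*r^2*t^3 + r*t^5 + r*t^4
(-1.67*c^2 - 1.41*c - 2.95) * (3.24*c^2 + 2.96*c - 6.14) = -5.4108*c^4 - 9.5116*c^3 - 3.4778*c^2 - 0.074600000000002*c + 18.113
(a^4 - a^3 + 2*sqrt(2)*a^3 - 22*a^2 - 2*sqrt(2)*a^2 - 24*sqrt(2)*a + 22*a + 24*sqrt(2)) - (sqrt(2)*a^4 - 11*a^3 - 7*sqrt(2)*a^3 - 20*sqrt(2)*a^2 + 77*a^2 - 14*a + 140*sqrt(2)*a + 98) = -sqrt(2)*a^4 + a^4 + 10*a^3 + 9*sqrt(2)*a^3 - 99*a^2 + 18*sqrt(2)*a^2 - 164*sqrt(2)*a + 36*a - 98 + 24*sqrt(2)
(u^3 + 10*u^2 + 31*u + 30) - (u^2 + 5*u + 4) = u^3 + 9*u^2 + 26*u + 26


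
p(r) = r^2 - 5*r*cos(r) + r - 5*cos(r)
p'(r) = 5*r*sin(r) + 2*r + 5*sin(r) - 5*cos(r) + 1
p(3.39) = 36.16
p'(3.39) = 7.23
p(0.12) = -5.43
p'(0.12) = -3.05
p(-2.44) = -1.99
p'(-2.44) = 4.59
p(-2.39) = -1.76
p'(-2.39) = 4.62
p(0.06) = -5.23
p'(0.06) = -3.55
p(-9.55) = 39.24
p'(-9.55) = -18.48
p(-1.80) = 0.53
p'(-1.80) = 2.43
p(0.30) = -5.82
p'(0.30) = -1.26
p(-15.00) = 156.82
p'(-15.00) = 20.32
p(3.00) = 31.80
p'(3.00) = 14.77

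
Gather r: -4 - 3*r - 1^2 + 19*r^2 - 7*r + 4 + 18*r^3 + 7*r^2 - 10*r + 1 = 18*r^3 + 26*r^2 - 20*r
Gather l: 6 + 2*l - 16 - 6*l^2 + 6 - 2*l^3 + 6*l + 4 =-2*l^3 - 6*l^2 + 8*l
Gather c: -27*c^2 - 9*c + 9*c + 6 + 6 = 12 - 27*c^2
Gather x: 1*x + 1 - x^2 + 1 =-x^2 + x + 2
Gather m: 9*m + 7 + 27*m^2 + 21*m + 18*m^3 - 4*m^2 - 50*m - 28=18*m^3 + 23*m^2 - 20*m - 21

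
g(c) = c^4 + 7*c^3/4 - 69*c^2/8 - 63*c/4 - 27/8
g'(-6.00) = -587.25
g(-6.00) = 698.62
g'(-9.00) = -2351.25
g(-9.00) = 4725.00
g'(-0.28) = -10.60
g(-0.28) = 0.33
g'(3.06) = 95.23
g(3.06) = 5.49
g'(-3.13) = -32.98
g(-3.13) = 3.74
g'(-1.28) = 6.54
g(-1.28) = 1.67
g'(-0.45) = -7.29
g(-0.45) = 1.85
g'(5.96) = 914.76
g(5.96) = 1228.66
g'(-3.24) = -40.80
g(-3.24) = 7.79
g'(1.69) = -10.60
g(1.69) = -38.02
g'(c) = 4*c^3 + 21*c^2/4 - 69*c/4 - 63/4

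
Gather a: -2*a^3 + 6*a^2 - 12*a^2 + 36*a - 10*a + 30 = -2*a^3 - 6*a^2 + 26*a + 30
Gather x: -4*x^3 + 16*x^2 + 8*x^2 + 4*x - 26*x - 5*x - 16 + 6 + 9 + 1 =-4*x^3 + 24*x^2 - 27*x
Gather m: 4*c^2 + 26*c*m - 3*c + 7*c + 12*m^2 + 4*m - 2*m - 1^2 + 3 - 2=4*c^2 + 4*c + 12*m^2 + m*(26*c + 2)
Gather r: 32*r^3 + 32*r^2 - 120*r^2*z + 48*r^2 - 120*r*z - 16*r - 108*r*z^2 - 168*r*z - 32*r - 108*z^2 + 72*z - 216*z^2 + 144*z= 32*r^3 + r^2*(80 - 120*z) + r*(-108*z^2 - 288*z - 48) - 324*z^2 + 216*z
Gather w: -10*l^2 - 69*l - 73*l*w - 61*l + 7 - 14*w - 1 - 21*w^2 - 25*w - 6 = -10*l^2 - 130*l - 21*w^2 + w*(-73*l - 39)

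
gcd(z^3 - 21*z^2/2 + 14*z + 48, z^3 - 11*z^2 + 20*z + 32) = z^2 - 12*z + 32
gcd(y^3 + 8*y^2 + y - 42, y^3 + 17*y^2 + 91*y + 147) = y^2 + 10*y + 21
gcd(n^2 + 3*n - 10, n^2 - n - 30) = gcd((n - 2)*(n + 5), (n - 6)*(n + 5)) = n + 5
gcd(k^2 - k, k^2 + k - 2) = k - 1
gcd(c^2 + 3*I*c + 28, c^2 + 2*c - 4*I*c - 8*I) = c - 4*I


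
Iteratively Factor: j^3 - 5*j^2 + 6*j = (j)*(j^2 - 5*j + 6) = j*(j - 3)*(j - 2)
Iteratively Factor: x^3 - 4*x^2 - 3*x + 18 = (x - 3)*(x^2 - x - 6) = (x - 3)^2*(x + 2)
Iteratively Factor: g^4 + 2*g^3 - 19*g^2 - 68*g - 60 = (g + 2)*(g^3 - 19*g - 30) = (g - 5)*(g + 2)*(g^2 + 5*g + 6) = (g - 5)*(g + 2)*(g + 3)*(g + 2)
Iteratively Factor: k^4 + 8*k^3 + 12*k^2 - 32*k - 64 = (k - 2)*(k^3 + 10*k^2 + 32*k + 32) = (k - 2)*(k + 4)*(k^2 + 6*k + 8) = (k - 2)*(k + 2)*(k + 4)*(k + 4)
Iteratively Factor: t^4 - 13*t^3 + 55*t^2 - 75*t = (t - 5)*(t^3 - 8*t^2 + 15*t) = t*(t - 5)*(t^2 - 8*t + 15) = t*(t - 5)^2*(t - 3)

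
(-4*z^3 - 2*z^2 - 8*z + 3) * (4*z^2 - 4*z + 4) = -16*z^5 + 8*z^4 - 40*z^3 + 36*z^2 - 44*z + 12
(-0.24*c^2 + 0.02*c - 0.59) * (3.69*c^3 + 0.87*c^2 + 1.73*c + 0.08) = -0.8856*c^5 - 0.135*c^4 - 2.5749*c^3 - 0.4979*c^2 - 1.0191*c - 0.0472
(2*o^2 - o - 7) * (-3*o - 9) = -6*o^3 - 15*o^2 + 30*o + 63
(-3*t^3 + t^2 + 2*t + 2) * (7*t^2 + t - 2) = -21*t^5 + 4*t^4 + 21*t^3 + 14*t^2 - 2*t - 4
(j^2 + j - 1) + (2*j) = j^2 + 3*j - 1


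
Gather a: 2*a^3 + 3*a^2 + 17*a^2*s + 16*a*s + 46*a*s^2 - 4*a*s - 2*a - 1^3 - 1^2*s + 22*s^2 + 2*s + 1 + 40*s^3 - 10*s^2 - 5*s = 2*a^3 + a^2*(17*s + 3) + a*(46*s^2 + 12*s - 2) + 40*s^3 + 12*s^2 - 4*s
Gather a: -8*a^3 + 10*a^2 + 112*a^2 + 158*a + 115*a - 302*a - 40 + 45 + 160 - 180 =-8*a^3 + 122*a^2 - 29*a - 15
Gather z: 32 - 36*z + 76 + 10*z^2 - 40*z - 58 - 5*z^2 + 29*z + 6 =5*z^2 - 47*z + 56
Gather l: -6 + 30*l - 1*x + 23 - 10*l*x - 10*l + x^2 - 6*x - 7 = l*(20 - 10*x) + x^2 - 7*x + 10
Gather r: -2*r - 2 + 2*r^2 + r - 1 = 2*r^2 - r - 3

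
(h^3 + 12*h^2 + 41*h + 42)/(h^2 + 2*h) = h + 10 + 21/h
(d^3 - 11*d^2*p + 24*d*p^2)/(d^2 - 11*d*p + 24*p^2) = d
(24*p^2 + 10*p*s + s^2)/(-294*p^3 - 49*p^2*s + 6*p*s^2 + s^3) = (-4*p - s)/(49*p^2 - s^2)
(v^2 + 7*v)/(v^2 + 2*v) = (v + 7)/(v + 2)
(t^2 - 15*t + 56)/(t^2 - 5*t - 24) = (t - 7)/(t + 3)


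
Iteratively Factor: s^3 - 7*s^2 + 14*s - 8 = (s - 4)*(s^2 - 3*s + 2) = (s - 4)*(s - 2)*(s - 1)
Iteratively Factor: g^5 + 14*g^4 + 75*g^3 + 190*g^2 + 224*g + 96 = (g + 2)*(g^4 + 12*g^3 + 51*g^2 + 88*g + 48) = (g + 1)*(g + 2)*(g^3 + 11*g^2 + 40*g + 48) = (g + 1)*(g + 2)*(g + 4)*(g^2 + 7*g + 12) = (g + 1)*(g + 2)*(g + 4)^2*(g + 3)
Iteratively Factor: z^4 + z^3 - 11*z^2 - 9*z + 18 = (z + 2)*(z^3 - z^2 - 9*z + 9) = (z - 1)*(z + 2)*(z^2 - 9) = (z - 1)*(z + 2)*(z + 3)*(z - 3)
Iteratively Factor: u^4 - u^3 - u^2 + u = (u - 1)*(u^3 - u) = (u - 1)^2*(u^2 + u) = u*(u - 1)^2*(u + 1)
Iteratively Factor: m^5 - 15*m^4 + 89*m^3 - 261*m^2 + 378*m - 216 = (m - 3)*(m^4 - 12*m^3 + 53*m^2 - 102*m + 72) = (m - 4)*(m - 3)*(m^3 - 8*m^2 + 21*m - 18) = (m - 4)*(m - 3)^2*(m^2 - 5*m + 6) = (m - 4)*(m - 3)^3*(m - 2)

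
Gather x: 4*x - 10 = 4*x - 10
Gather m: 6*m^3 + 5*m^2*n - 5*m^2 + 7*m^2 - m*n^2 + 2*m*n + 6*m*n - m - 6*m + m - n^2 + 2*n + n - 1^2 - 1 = 6*m^3 + m^2*(5*n + 2) + m*(-n^2 + 8*n - 6) - n^2 + 3*n - 2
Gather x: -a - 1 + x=-a + x - 1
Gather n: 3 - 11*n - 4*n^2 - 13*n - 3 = -4*n^2 - 24*n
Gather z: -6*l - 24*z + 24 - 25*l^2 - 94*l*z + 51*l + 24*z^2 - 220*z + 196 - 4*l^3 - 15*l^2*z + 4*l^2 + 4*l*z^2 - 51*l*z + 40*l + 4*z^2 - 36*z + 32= -4*l^3 - 21*l^2 + 85*l + z^2*(4*l + 28) + z*(-15*l^2 - 145*l - 280) + 252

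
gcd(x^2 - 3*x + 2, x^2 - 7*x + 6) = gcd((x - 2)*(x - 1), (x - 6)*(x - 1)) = x - 1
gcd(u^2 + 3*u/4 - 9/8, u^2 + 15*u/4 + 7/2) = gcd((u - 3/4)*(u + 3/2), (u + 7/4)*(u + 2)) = 1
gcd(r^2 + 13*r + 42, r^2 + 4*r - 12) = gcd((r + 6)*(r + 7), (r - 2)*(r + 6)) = r + 6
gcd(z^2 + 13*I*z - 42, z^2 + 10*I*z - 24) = z + 6*I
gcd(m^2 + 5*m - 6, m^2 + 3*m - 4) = m - 1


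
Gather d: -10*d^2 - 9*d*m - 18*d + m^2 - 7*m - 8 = -10*d^2 + d*(-9*m - 18) + m^2 - 7*m - 8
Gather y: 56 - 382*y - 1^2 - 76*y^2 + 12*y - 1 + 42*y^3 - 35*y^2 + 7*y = 42*y^3 - 111*y^2 - 363*y + 54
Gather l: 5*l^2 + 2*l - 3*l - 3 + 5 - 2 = 5*l^2 - l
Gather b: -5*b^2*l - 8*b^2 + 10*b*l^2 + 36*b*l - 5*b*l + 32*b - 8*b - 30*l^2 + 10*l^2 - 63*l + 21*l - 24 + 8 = b^2*(-5*l - 8) + b*(10*l^2 + 31*l + 24) - 20*l^2 - 42*l - 16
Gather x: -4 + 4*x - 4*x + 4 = 0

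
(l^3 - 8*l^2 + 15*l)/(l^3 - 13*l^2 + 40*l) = (l - 3)/(l - 8)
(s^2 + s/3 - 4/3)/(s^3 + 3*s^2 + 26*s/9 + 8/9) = 3*(s - 1)/(3*s^2 + 5*s + 2)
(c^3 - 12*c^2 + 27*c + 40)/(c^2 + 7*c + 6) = (c^2 - 13*c + 40)/(c + 6)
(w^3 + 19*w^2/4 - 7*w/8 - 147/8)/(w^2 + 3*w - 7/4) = (4*w^2 + 5*w - 21)/(2*(2*w - 1))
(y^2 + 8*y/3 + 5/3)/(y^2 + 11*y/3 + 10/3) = (y + 1)/(y + 2)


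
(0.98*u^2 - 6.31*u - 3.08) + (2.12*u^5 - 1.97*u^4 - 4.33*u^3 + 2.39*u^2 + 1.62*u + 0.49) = 2.12*u^5 - 1.97*u^4 - 4.33*u^3 + 3.37*u^2 - 4.69*u - 2.59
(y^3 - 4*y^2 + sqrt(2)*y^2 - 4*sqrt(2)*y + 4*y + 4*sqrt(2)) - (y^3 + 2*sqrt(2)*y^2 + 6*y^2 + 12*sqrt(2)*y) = -10*y^2 - sqrt(2)*y^2 - 16*sqrt(2)*y + 4*y + 4*sqrt(2)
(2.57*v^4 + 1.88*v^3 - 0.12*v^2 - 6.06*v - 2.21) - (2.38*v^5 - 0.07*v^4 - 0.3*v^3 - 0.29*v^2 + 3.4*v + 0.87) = -2.38*v^5 + 2.64*v^4 + 2.18*v^3 + 0.17*v^2 - 9.46*v - 3.08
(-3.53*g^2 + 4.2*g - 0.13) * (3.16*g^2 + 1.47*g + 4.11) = -11.1548*g^4 + 8.0829*g^3 - 8.7451*g^2 + 17.0709*g - 0.5343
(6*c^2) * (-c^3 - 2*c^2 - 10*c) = -6*c^5 - 12*c^4 - 60*c^3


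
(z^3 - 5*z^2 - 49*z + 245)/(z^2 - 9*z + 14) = (z^2 + 2*z - 35)/(z - 2)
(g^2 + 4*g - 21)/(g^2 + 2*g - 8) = (g^2 + 4*g - 21)/(g^2 + 2*g - 8)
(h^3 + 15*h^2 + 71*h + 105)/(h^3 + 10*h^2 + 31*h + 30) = (h + 7)/(h + 2)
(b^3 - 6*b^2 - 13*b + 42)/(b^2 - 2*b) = b - 4 - 21/b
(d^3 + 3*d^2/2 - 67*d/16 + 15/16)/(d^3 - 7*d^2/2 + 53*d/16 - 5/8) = (d + 3)/(d - 2)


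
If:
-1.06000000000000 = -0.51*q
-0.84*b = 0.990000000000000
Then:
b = -1.18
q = 2.08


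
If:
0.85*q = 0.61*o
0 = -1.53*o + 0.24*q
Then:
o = 0.00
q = 0.00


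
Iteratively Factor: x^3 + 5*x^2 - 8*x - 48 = (x - 3)*(x^2 + 8*x + 16) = (x - 3)*(x + 4)*(x + 4)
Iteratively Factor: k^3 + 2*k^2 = (k)*(k^2 + 2*k) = k*(k + 2)*(k)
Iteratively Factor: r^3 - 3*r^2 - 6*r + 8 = (r + 2)*(r^2 - 5*r + 4) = (r - 4)*(r + 2)*(r - 1)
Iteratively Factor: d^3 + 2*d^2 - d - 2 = (d + 2)*(d^2 - 1) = (d - 1)*(d + 2)*(d + 1)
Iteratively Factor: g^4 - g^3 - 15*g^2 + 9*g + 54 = (g - 3)*(g^3 + 2*g^2 - 9*g - 18) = (g - 3)*(g + 3)*(g^2 - g - 6) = (g - 3)^2*(g + 3)*(g + 2)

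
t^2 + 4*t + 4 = (t + 2)^2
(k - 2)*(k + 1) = k^2 - k - 2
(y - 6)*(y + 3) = y^2 - 3*y - 18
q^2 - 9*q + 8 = (q - 8)*(q - 1)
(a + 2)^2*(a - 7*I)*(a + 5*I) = a^4 + 4*a^3 - 2*I*a^3 + 39*a^2 - 8*I*a^2 + 140*a - 8*I*a + 140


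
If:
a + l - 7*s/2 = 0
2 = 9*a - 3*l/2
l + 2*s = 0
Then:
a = 22/105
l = -8/105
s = 4/105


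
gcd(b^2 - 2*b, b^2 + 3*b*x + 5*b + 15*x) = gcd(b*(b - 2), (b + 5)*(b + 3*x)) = 1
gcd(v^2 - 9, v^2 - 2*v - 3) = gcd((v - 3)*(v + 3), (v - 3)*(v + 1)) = v - 3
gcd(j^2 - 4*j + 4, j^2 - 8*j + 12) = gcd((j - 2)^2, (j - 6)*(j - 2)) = j - 2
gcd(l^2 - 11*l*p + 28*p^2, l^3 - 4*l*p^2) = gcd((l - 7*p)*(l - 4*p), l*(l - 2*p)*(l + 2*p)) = 1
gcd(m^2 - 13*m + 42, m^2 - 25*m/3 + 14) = m - 6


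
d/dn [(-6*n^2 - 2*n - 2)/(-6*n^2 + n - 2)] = 6*(1 - 3*n^2)/(36*n^4 - 12*n^3 + 25*n^2 - 4*n + 4)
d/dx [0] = 0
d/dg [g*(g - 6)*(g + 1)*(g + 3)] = 4*g^3 - 6*g^2 - 42*g - 18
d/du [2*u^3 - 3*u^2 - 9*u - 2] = 6*u^2 - 6*u - 9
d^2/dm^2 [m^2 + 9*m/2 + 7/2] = 2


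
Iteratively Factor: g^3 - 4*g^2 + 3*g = (g - 3)*(g^2 - g) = g*(g - 3)*(g - 1)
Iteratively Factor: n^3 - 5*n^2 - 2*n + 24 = (n - 3)*(n^2 - 2*n - 8) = (n - 3)*(n + 2)*(n - 4)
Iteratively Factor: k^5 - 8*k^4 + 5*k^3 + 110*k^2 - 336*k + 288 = (k - 3)*(k^4 - 5*k^3 - 10*k^2 + 80*k - 96) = (k - 3)^2*(k^3 - 2*k^2 - 16*k + 32) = (k - 4)*(k - 3)^2*(k^2 + 2*k - 8) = (k - 4)*(k - 3)^2*(k + 4)*(k - 2)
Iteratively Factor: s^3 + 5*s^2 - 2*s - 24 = (s + 3)*(s^2 + 2*s - 8) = (s - 2)*(s + 3)*(s + 4)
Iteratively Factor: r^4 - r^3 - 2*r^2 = (r + 1)*(r^3 - 2*r^2) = (r - 2)*(r + 1)*(r^2) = r*(r - 2)*(r + 1)*(r)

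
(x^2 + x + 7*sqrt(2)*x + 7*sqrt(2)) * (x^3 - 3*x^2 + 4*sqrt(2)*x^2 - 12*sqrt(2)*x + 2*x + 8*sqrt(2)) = x^5 - 2*x^4 + 11*sqrt(2)*x^4 - 22*sqrt(2)*x^3 + 55*x^3 - 110*x^2 - 11*sqrt(2)*x^2 - 56*x + 22*sqrt(2)*x + 112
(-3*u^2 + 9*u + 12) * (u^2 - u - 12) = -3*u^4 + 12*u^3 + 39*u^2 - 120*u - 144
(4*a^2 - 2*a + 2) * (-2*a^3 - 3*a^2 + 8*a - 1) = -8*a^5 - 8*a^4 + 34*a^3 - 26*a^2 + 18*a - 2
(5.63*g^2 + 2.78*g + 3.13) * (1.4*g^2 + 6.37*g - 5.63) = 7.882*g^4 + 39.7551*g^3 - 9.6063*g^2 + 4.2867*g - 17.6219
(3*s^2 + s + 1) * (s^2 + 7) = 3*s^4 + s^3 + 22*s^2 + 7*s + 7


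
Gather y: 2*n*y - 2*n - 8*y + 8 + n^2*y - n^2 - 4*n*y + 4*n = -n^2 + 2*n + y*(n^2 - 2*n - 8) + 8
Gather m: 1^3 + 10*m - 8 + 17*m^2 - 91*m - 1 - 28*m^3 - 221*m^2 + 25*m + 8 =-28*m^3 - 204*m^2 - 56*m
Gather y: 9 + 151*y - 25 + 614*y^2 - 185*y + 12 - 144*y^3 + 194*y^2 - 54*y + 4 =-144*y^3 + 808*y^2 - 88*y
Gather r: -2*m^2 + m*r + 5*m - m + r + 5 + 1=-2*m^2 + 4*m + r*(m + 1) + 6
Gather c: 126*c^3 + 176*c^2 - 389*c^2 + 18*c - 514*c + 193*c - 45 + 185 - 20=126*c^3 - 213*c^2 - 303*c + 120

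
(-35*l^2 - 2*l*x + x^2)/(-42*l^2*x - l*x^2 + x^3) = (5*l + x)/(x*(6*l + x))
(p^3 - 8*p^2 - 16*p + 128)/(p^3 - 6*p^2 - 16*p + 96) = (p - 8)/(p - 6)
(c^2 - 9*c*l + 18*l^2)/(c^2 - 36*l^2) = (c - 3*l)/(c + 6*l)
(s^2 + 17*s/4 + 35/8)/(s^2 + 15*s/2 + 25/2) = (s + 7/4)/(s + 5)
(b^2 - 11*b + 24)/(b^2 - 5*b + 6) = (b - 8)/(b - 2)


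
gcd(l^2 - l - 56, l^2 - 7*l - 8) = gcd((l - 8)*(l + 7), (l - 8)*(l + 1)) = l - 8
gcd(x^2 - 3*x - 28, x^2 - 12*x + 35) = x - 7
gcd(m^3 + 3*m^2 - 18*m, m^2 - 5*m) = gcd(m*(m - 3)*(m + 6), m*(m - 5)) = m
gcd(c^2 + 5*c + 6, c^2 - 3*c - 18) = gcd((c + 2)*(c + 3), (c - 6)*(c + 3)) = c + 3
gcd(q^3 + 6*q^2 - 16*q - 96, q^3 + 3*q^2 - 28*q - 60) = q + 6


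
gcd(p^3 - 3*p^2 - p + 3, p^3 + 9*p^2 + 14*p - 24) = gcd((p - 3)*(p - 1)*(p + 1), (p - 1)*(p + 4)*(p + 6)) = p - 1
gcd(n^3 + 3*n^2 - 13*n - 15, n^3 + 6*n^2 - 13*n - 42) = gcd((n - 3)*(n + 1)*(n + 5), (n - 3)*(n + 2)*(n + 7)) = n - 3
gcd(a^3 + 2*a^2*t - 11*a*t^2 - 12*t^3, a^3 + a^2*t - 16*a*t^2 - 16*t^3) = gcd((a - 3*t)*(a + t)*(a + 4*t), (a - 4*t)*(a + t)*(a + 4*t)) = a^2 + 5*a*t + 4*t^2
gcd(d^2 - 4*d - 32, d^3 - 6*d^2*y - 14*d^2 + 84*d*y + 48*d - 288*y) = d - 8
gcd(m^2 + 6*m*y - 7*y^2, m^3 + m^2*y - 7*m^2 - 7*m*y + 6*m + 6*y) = 1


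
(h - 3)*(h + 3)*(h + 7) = h^3 + 7*h^2 - 9*h - 63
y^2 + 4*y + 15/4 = (y + 3/2)*(y + 5/2)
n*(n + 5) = n^2 + 5*n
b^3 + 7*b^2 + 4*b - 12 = (b - 1)*(b + 2)*(b + 6)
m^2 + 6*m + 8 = (m + 2)*(m + 4)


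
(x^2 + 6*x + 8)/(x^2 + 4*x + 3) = (x^2 + 6*x + 8)/(x^2 + 4*x + 3)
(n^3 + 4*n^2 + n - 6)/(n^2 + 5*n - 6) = (n^2 + 5*n + 6)/(n + 6)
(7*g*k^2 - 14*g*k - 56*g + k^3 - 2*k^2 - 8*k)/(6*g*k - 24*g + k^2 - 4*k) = (7*g*k + 14*g + k^2 + 2*k)/(6*g + k)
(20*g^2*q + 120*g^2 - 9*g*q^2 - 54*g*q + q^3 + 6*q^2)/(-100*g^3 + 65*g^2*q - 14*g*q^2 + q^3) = (q + 6)/(-5*g + q)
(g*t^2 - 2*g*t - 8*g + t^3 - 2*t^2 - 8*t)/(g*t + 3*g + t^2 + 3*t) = (t^2 - 2*t - 8)/(t + 3)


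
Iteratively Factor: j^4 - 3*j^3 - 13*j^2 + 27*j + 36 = (j - 3)*(j^3 - 13*j - 12) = (j - 3)*(j + 3)*(j^2 - 3*j - 4) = (j - 3)*(j + 1)*(j + 3)*(j - 4)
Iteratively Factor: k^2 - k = (k)*(k - 1)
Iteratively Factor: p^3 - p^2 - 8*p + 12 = (p - 2)*(p^2 + p - 6) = (p - 2)^2*(p + 3)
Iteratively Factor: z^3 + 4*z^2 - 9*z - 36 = (z + 4)*(z^2 - 9) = (z + 3)*(z + 4)*(z - 3)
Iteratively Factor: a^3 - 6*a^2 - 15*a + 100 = (a + 4)*(a^2 - 10*a + 25) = (a - 5)*(a + 4)*(a - 5)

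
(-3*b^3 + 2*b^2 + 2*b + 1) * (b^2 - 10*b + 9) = -3*b^5 + 32*b^4 - 45*b^3 - b^2 + 8*b + 9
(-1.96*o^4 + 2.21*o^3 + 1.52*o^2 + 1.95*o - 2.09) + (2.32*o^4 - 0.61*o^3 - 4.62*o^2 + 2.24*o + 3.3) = 0.36*o^4 + 1.6*o^3 - 3.1*o^2 + 4.19*o + 1.21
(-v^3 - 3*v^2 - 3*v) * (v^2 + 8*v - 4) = -v^5 - 11*v^4 - 23*v^3 - 12*v^2 + 12*v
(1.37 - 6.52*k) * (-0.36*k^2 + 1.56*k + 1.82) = 2.3472*k^3 - 10.6644*k^2 - 9.7292*k + 2.4934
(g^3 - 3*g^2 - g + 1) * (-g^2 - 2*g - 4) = -g^5 + g^4 + 3*g^3 + 13*g^2 + 2*g - 4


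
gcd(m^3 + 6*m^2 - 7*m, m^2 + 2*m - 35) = m + 7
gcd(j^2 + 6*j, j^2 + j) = j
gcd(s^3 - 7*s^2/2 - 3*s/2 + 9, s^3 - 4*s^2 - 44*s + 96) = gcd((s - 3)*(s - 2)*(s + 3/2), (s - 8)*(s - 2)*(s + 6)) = s - 2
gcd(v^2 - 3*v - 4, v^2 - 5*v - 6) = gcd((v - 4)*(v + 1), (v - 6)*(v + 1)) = v + 1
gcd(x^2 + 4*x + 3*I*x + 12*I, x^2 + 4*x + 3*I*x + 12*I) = x^2 + x*(4 + 3*I) + 12*I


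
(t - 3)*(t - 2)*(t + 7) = t^3 + 2*t^2 - 29*t + 42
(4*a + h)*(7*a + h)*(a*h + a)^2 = 28*a^4*h^2 + 56*a^4*h + 28*a^4 + 11*a^3*h^3 + 22*a^3*h^2 + 11*a^3*h + a^2*h^4 + 2*a^2*h^3 + a^2*h^2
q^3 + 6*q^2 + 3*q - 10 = (q - 1)*(q + 2)*(q + 5)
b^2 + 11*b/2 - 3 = (b - 1/2)*(b + 6)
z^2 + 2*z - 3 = (z - 1)*(z + 3)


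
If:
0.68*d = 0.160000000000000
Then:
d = 0.24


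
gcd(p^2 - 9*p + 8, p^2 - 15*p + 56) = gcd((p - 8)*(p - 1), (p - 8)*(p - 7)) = p - 8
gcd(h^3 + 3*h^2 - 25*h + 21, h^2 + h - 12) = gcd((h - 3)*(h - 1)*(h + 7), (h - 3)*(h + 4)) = h - 3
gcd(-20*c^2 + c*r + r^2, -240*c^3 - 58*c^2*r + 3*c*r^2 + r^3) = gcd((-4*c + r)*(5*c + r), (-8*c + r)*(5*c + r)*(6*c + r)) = 5*c + r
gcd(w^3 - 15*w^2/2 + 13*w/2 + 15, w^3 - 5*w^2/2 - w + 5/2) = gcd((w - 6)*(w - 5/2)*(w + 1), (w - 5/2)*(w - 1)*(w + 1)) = w^2 - 3*w/2 - 5/2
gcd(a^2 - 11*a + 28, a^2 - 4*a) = a - 4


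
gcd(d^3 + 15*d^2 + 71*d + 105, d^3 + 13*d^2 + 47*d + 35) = d^2 + 12*d + 35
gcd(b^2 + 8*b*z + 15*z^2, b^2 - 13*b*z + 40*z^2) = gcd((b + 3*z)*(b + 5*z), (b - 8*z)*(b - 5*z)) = 1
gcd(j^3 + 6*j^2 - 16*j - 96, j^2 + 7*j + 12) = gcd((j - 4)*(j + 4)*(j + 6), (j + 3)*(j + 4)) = j + 4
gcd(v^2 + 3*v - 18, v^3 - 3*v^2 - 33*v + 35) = 1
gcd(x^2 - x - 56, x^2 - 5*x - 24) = x - 8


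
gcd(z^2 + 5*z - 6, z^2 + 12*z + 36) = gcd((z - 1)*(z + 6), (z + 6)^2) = z + 6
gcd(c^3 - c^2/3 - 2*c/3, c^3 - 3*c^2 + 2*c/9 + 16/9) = c^2 - c/3 - 2/3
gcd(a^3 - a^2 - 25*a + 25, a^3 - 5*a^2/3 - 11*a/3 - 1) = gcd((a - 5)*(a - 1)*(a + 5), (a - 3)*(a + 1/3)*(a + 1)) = 1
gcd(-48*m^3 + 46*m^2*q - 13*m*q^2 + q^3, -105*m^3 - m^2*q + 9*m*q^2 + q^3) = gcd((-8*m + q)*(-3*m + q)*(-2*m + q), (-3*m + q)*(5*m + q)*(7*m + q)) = -3*m + q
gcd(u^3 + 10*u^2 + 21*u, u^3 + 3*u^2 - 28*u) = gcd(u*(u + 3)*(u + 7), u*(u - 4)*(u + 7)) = u^2 + 7*u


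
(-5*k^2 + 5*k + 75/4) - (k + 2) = -5*k^2 + 4*k + 67/4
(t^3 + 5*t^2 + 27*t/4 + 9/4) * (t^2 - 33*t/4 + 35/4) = t^5 - 13*t^4/4 - 103*t^3/4 - 155*t^2/16 + 81*t/2 + 315/16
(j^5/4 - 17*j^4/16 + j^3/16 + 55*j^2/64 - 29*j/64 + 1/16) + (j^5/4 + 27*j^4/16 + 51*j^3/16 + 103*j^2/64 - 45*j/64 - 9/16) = j^5/2 + 5*j^4/8 + 13*j^3/4 + 79*j^2/32 - 37*j/32 - 1/2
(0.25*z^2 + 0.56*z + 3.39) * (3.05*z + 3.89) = 0.7625*z^3 + 2.6805*z^2 + 12.5179*z + 13.1871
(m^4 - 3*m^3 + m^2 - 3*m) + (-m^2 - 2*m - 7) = m^4 - 3*m^3 - 5*m - 7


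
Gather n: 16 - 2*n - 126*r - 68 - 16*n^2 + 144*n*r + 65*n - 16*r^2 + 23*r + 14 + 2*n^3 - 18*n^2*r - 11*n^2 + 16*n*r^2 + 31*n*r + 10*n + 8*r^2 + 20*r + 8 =2*n^3 + n^2*(-18*r - 27) + n*(16*r^2 + 175*r + 73) - 8*r^2 - 83*r - 30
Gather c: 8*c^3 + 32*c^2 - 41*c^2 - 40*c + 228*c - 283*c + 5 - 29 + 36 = 8*c^3 - 9*c^2 - 95*c + 12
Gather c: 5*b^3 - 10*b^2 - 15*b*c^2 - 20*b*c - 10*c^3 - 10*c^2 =5*b^3 - 10*b^2 - 20*b*c - 10*c^3 + c^2*(-15*b - 10)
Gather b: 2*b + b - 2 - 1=3*b - 3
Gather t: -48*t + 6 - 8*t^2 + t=-8*t^2 - 47*t + 6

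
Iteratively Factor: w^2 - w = (w - 1)*(w)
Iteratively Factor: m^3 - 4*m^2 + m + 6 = (m + 1)*(m^2 - 5*m + 6) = (m - 2)*(m + 1)*(m - 3)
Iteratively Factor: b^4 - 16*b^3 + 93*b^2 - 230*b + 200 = (b - 2)*(b^3 - 14*b^2 + 65*b - 100) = (b - 5)*(b - 2)*(b^2 - 9*b + 20) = (b - 5)^2*(b - 2)*(b - 4)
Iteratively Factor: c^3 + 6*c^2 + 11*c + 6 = (c + 2)*(c^2 + 4*c + 3) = (c + 1)*(c + 2)*(c + 3)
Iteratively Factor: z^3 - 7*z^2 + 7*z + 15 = (z + 1)*(z^2 - 8*z + 15) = (z - 5)*(z + 1)*(z - 3)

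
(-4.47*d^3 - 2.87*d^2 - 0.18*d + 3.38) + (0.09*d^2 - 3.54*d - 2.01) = -4.47*d^3 - 2.78*d^2 - 3.72*d + 1.37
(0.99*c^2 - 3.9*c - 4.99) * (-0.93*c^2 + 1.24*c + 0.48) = -0.9207*c^4 + 4.8546*c^3 + 0.2799*c^2 - 8.0596*c - 2.3952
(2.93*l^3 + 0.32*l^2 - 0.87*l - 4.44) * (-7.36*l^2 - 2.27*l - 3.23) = -21.5648*l^5 - 9.0063*l^4 - 3.7871*l^3 + 33.6197*l^2 + 12.8889*l + 14.3412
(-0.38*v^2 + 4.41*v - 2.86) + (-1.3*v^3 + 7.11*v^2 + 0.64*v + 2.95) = -1.3*v^3 + 6.73*v^2 + 5.05*v + 0.0900000000000003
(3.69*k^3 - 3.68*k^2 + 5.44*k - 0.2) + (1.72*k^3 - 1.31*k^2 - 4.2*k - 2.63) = 5.41*k^3 - 4.99*k^2 + 1.24*k - 2.83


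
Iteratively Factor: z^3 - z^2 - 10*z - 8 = (z - 4)*(z^2 + 3*z + 2) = (z - 4)*(z + 1)*(z + 2)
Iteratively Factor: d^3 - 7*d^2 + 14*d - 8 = (d - 4)*(d^2 - 3*d + 2) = (d - 4)*(d - 2)*(d - 1)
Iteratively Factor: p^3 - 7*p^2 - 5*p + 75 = (p - 5)*(p^2 - 2*p - 15) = (p - 5)*(p + 3)*(p - 5)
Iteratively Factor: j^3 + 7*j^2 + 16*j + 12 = (j + 2)*(j^2 + 5*j + 6) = (j + 2)^2*(j + 3)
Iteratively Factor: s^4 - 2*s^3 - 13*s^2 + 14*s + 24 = (s - 2)*(s^3 - 13*s - 12) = (s - 4)*(s - 2)*(s^2 + 4*s + 3) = (s - 4)*(s - 2)*(s + 1)*(s + 3)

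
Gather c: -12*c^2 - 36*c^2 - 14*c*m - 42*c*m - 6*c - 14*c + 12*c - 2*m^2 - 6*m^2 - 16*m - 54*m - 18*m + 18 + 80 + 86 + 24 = -48*c^2 + c*(-56*m - 8) - 8*m^2 - 88*m + 208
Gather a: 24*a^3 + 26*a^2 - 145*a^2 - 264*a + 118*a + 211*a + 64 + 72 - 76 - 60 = 24*a^3 - 119*a^2 + 65*a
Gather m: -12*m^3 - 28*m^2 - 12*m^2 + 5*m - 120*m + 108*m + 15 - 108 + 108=-12*m^3 - 40*m^2 - 7*m + 15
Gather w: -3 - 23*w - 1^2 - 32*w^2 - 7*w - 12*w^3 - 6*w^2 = -12*w^3 - 38*w^2 - 30*w - 4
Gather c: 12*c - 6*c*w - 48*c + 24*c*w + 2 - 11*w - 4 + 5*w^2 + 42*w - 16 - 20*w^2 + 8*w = c*(18*w - 36) - 15*w^2 + 39*w - 18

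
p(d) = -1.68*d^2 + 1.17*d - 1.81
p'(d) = 1.17 - 3.36*d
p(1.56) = -4.07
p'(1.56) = -4.07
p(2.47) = -9.17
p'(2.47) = -7.13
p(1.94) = -5.86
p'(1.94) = -5.35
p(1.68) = -4.59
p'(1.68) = -4.47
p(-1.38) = -6.62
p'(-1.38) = 5.81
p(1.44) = -3.61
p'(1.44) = -3.67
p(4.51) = -30.70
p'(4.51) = -13.98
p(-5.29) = -55.01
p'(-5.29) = 18.94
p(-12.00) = -257.77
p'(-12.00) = 41.49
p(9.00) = -127.36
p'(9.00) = -29.07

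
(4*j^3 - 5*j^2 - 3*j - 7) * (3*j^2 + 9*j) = 12*j^5 + 21*j^4 - 54*j^3 - 48*j^2 - 63*j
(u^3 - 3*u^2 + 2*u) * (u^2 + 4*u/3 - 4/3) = u^5 - 5*u^4/3 - 10*u^3/3 + 20*u^2/3 - 8*u/3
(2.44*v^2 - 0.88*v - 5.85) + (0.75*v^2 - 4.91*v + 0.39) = 3.19*v^2 - 5.79*v - 5.46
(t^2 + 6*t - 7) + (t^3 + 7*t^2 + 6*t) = t^3 + 8*t^2 + 12*t - 7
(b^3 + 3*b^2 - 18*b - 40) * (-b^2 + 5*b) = -b^5 + 2*b^4 + 33*b^3 - 50*b^2 - 200*b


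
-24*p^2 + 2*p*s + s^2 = (-4*p + s)*(6*p + s)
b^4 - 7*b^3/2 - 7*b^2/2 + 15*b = b*(b - 3)*(b - 5/2)*(b + 2)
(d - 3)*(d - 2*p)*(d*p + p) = d^3*p - 2*d^2*p^2 - 2*d^2*p + 4*d*p^2 - 3*d*p + 6*p^2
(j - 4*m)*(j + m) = j^2 - 3*j*m - 4*m^2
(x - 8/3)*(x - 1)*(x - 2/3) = x^3 - 13*x^2/3 + 46*x/9 - 16/9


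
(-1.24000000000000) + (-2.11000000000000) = -3.35000000000000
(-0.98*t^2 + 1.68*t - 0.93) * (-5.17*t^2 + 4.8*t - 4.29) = 5.0666*t^4 - 13.3896*t^3 + 17.0763*t^2 - 11.6712*t + 3.9897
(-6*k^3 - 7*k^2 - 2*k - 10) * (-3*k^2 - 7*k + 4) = 18*k^5 + 63*k^4 + 31*k^3 + 16*k^2 + 62*k - 40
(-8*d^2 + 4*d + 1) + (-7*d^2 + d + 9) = -15*d^2 + 5*d + 10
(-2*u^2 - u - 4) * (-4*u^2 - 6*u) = 8*u^4 + 16*u^3 + 22*u^2 + 24*u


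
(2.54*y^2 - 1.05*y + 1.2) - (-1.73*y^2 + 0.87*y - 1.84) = 4.27*y^2 - 1.92*y + 3.04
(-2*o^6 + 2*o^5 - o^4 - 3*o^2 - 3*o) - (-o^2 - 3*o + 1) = -2*o^6 + 2*o^5 - o^4 - 2*o^2 - 1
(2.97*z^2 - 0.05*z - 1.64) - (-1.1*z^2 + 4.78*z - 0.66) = 4.07*z^2 - 4.83*z - 0.98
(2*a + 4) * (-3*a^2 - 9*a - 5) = -6*a^3 - 30*a^2 - 46*a - 20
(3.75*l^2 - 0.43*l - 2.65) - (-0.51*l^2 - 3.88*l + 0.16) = 4.26*l^2 + 3.45*l - 2.81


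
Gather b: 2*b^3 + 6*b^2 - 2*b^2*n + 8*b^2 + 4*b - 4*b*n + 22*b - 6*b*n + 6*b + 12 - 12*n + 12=2*b^3 + b^2*(14 - 2*n) + b*(32 - 10*n) - 12*n + 24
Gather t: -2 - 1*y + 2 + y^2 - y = y^2 - 2*y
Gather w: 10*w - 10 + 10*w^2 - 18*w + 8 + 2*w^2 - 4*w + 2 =12*w^2 - 12*w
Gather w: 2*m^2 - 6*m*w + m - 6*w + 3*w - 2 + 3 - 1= 2*m^2 + m + w*(-6*m - 3)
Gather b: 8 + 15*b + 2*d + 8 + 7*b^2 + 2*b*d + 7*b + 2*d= 7*b^2 + b*(2*d + 22) + 4*d + 16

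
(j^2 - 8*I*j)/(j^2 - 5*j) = (j - 8*I)/(j - 5)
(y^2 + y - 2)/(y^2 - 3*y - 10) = (y - 1)/(y - 5)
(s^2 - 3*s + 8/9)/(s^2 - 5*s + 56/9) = (3*s - 1)/(3*s - 7)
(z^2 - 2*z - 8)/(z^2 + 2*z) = (z - 4)/z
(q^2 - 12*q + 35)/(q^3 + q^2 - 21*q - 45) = (q - 7)/(q^2 + 6*q + 9)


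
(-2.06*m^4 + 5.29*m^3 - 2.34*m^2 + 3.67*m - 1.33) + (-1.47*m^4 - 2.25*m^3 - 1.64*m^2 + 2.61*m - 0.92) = -3.53*m^4 + 3.04*m^3 - 3.98*m^2 + 6.28*m - 2.25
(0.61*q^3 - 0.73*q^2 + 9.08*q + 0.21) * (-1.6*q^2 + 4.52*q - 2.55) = -0.976*q^5 + 3.9252*q^4 - 19.3831*q^3 + 42.5671*q^2 - 22.2048*q - 0.5355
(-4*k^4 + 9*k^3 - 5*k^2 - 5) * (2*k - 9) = -8*k^5 + 54*k^4 - 91*k^3 + 45*k^2 - 10*k + 45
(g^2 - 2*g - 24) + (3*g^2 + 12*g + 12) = 4*g^2 + 10*g - 12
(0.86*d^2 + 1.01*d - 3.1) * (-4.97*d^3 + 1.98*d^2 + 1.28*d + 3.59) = -4.2742*d^5 - 3.3169*d^4 + 18.5076*d^3 - 1.7578*d^2 - 0.342100000000001*d - 11.129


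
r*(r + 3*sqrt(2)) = r^2 + 3*sqrt(2)*r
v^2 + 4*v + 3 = (v + 1)*(v + 3)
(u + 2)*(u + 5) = u^2 + 7*u + 10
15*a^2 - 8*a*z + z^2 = (-5*a + z)*(-3*a + z)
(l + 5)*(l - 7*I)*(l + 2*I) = l^3 + 5*l^2 - 5*I*l^2 + 14*l - 25*I*l + 70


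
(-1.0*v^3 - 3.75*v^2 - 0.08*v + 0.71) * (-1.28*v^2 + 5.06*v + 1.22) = 1.28*v^5 - 0.26*v^4 - 20.0926*v^3 - 5.8886*v^2 + 3.495*v + 0.8662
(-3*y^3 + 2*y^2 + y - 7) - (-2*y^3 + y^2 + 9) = -y^3 + y^2 + y - 16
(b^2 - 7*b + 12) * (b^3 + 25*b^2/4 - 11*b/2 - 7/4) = b^5 - 3*b^4/4 - 149*b^3/4 + 447*b^2/4 - 215*b/4 - 21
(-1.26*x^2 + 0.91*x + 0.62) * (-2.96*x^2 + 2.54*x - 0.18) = 3.7296*x^4 - 5.894*x^3 + 0.703*x^2 + 1.411*x - 0.1116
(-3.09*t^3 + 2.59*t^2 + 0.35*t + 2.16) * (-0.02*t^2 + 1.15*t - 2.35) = 0.0618*t^5 - 3.6053*t^4 + 10.233*t^3 - 5.7272*t^2 + 1.6615*t - 5.076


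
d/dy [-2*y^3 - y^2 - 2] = 2*y*(-3*y - 1)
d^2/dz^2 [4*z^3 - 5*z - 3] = 24*z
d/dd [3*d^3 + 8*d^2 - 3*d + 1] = 9*d^2 + 16*d - 3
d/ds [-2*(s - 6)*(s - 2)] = 16 - 4*s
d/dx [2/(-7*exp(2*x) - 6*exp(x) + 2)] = (28*exp(x) + 12)*exp(x)/(7*exp(2*x) + 6*exp(x) - 2)^2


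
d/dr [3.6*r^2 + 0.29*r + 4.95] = 7.2*r + 0.29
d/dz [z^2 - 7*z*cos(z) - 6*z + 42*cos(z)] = 7*z*sin(z) + 2*z - 42*sin(z) - 7*cos(z) - 6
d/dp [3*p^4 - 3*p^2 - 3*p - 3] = 12*p^3 - 6*p - 3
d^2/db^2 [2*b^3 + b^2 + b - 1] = 12*b + 2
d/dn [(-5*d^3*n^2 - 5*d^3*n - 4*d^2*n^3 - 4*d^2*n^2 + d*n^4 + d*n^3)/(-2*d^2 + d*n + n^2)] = d*(20*d^4*n + 10*d^4 + 19*d^3*n^2 + 16*d^3*n - 16*d^2*n^3 - 5*d^2*n^2 - d*n^4 + 2*d*n^3 + 2*n^5 + n^4)/(4*d^4 - 4*d^3*n - 3*d^2*n^2 + 2*d*n^3 + n^4)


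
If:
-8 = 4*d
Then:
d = -2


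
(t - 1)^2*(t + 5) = t^3 + 3*t^2 - 9*t + 5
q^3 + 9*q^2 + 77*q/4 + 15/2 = (q + 1/2)*(q + 5/2)*(q + 6)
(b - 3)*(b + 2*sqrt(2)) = b^2 - 3*b + 2*sqrt(2)*b - 6*sqrt(2)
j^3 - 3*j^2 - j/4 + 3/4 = (j - 3)*(j - 1/2)*(j + 1/2)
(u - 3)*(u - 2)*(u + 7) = u^3 + 2*u^2 - 29*u + 42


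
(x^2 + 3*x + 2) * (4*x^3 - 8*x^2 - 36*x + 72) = 4*x^5 + 4*x^4 - 52*x^3 - 52*x^2 + 144*x + 144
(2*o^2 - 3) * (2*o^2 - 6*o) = 4*o^4 - 12*o^3 - 6*o^2 + 18*o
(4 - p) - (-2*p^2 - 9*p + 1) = 2*p^2 + 8*p + 3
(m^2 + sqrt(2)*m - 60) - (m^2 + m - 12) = -m + sqrt(2)*m - 48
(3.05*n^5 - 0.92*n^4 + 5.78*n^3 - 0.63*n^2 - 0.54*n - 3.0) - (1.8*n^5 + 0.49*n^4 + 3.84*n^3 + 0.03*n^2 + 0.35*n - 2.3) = 1.25*n^5 - 1.41*n^4 + 1.94*n^3 - 0.66*n^2 - 0.89*n - 0.7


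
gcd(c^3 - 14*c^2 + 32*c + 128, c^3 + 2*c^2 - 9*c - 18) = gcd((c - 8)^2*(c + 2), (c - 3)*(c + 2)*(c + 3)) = c + 2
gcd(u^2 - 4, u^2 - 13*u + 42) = 1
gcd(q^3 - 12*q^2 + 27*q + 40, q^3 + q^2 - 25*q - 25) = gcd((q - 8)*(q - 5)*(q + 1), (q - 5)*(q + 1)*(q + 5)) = q^2 - 4*q - 5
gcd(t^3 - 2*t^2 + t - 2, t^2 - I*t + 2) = t + I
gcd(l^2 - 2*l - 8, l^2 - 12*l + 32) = l - 4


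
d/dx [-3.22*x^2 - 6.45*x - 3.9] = -6.44*x - 6.45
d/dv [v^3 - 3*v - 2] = 3*v^2 - 3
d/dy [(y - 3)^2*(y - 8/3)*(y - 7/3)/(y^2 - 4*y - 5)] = (18*y^5 - 207*y^4 + 612*y^3 + 598*y^2 - 5078*y + 5721)/(9*(y^4 - 8*y^3 + 6*y^2 + 40*y + 25))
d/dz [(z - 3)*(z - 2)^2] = (z - 2)*(3*z - 8)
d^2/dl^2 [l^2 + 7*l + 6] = 2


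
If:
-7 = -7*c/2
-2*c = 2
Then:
No Solution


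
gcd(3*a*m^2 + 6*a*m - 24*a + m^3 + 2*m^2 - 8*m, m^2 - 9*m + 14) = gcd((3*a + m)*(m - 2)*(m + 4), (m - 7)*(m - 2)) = m - 2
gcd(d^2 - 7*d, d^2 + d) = d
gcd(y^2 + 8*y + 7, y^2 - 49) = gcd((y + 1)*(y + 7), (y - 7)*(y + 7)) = y + 7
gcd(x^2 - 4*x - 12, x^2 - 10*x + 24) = x - 6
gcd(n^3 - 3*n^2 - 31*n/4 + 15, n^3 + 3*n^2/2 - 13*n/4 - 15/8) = n^2 + n - 15/4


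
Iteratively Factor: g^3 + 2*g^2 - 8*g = (g - 2)*(g^2 + 4*g) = g*(g - 2)*(g + 4)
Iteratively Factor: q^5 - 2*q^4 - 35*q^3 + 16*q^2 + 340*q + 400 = (q - 5)*(q^4 + 3*q^3 - 20*q^2 - 84*q - 80) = (q - 5)*(q + 2)*(q^3 + q^2 - 22*q - 40) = (q - 5)*(q + 2)*(q + 4)*(q^2 - 3*q - 10) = (q - 5)^2*(q + 2)*(q + 4)*(q + 2)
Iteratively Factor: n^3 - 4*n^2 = (n)*(n^2 - 4*n) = n^2*(n - 4)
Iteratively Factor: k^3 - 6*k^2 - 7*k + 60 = (k - 5)*(k^2 - k - 12) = (k - 5)*(k - 4)*(k + 3)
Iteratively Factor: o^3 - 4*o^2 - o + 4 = (o - 1)*(o^2 - 3*o - 4) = (o - 1)*(o + 1)*(o - 4)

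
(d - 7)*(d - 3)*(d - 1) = d^3 - 11*d^2 + 31*d - 21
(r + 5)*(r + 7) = r^2 + 12*r + 35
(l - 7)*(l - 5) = l^2 - 12*l + 35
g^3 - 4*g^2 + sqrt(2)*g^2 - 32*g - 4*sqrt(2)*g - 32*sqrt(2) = (g - 8)*(g + 4)*(g + sqrt(2))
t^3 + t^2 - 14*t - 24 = (t - 4)*(t + 2)*(t + 3)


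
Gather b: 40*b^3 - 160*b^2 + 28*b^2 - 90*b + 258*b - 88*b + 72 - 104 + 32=40*b^3 - 132*b^2 + 80*b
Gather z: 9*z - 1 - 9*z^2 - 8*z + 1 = -9*z^2 + z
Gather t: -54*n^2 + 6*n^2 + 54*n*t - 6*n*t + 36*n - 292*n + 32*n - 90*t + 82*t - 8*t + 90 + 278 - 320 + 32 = -48*n^2 - 224*n + t*(48*n - 16) + 80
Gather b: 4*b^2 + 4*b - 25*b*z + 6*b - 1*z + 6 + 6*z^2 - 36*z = 4*b^2 + b*(10 - 25*z) + 6*z^2 - 37*z + 6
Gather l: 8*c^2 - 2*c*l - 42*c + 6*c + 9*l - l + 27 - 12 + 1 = 8*c^2 - 36*c + l*(8 - 2*c) + 16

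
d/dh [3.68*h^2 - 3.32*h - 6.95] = 7.36*h - 3.32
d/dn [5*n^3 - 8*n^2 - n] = 15*n^2 - 16*n - 1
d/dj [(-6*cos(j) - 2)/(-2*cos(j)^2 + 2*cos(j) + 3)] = 2*(6*cos(j)^2 + 4*cos(j) + 7)*sin(j)/(2*cos(j) - cos(2*j) + 2)^2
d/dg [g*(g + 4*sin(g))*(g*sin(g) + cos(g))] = g^3*cos(g) + 2*g^2*sin(g) + 4*g^2*sin(2*g) + 2*g*cos(g) + 4*g + 2*sin(2*g)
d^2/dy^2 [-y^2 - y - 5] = -2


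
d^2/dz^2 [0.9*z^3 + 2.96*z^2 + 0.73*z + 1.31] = 5.4*z + 5.92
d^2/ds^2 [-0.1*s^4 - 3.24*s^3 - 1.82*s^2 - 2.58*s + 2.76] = -1.2*s^2 - 19.44*s - 3.64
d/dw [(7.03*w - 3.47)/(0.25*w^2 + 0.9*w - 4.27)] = (-1.7575*w^2 + 1.735*w - 26.8951)/(0.0625*w^4 + 0.45*w^3 - 1.325*w^2 - 7.686*w + 18.2329)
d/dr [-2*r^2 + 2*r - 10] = 2 - 4*r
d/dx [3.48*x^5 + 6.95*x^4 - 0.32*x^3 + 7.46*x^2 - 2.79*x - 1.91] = 17.4*x^4 + 27.8*x^3 - 0.96*x^2 + 14.92*x - 2.79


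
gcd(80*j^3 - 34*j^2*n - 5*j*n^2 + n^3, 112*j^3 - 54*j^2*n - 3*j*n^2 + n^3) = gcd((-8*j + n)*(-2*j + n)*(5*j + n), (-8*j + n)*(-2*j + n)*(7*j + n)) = 16*j^2 - 10*j*n + n^2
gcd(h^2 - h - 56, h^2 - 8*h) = h - 8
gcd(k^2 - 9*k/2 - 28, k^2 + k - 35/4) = k + 7/2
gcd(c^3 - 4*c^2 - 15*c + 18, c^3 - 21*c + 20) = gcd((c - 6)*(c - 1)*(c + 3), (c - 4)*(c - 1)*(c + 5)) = c - 1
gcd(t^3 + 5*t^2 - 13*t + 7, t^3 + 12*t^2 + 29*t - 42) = t^2 + 6*t - 7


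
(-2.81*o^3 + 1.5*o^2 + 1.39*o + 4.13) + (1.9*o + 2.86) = -2.81*o^3 + 1.5*o^2 + 3.29*o + 6.99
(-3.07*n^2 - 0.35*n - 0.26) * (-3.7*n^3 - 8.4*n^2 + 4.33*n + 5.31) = 11.359*n^5 + 27.083*n^4 - 9.3911*n^3 - 15.6332*n^2 - 2.9843*n - 1.3806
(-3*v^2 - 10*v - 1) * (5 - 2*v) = 6*v^3 + 5*v^2 - 48*v - 5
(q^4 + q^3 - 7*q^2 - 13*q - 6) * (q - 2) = q^5 - q^4 - 9*q^3 + q^2 + 20*q + 12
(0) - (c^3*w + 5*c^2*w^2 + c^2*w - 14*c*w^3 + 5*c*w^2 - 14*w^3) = -c^3*w - 5*c^2*w^2 - c^2*w + 14*c*w^3 - 5*c*w^2 + 14*w^3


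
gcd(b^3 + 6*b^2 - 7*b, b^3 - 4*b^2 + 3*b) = b^2 - b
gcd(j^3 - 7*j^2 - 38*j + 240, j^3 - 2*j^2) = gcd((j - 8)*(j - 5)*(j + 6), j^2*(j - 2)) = 1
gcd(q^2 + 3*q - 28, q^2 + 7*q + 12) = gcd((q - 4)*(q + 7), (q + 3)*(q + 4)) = 1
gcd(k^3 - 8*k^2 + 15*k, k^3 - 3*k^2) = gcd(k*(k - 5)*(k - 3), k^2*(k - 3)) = k^2 - 3*k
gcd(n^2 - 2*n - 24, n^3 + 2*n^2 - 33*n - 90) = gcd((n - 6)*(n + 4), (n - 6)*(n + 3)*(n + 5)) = n - 6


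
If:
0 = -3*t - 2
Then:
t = -2/3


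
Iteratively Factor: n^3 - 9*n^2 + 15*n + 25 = (n - 5)*(n^2 - 4*n - 5) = (n - 5)^2*(n + 1)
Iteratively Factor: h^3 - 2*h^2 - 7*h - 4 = (h - 4)*(h^2 + 2*h + 1) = (h - 4)*(h + 1)*(h + 1)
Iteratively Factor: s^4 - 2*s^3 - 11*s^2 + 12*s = (s + 3)*(s^3 - 5*s^2 + 4*s) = (s - 1)*(s + 3)*(s^2 - 4*s) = (s - 4)*(s - 1)*(s + 3)*(s)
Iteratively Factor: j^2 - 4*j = (j)*(j - 4)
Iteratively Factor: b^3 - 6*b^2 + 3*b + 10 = (b - 2)*(b^2 - 4*b - 5) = (b - 2)*(b + 1)*(b - 5)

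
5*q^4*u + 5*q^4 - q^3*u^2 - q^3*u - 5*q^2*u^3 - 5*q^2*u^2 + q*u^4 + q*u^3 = (-5*q + u)*(-q + u)*(q + u)*(q*u + q)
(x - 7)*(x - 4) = x^2 - 11*x + 28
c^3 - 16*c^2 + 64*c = c*(c - 8)^2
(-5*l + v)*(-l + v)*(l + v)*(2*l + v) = 10*l^4 + 3*l^3*v - 11*l^2*v^2 - 3*l*v^3 + v^4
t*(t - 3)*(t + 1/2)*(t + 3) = t^4 + t^3/2 - 9*t^2 - 9*t/2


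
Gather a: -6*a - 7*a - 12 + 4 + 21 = 13 - 13*a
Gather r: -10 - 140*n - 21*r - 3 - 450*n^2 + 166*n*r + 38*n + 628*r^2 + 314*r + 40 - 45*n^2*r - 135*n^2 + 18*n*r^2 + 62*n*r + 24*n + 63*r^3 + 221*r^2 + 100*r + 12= -585*n^2 - 78*n + 63*r^3 + r^2*(18*n + 849) + r*(-45*n^2 + 228*n + 393) + 39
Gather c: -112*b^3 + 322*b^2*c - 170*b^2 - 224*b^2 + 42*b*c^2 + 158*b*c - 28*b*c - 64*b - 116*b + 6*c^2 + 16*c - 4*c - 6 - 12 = -112*b^3 - 394*b^2 - 180*b + c^2*(42*b + 6) + c*(322*b^2 + 130*b + 12) - 18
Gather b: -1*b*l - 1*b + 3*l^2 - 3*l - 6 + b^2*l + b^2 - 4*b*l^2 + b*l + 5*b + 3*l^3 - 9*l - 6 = b^2*(l + 1) + b*(4 - 4*l^2) + 3*l^3 + 3*l^2 - 12*l - 12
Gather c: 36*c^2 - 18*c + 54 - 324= 36*c^2 - 18*c - 270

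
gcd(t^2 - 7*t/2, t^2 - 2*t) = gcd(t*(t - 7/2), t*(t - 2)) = t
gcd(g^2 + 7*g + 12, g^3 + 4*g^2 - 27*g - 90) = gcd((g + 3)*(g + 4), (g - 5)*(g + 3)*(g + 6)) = g + 3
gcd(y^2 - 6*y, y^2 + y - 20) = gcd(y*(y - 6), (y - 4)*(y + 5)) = 1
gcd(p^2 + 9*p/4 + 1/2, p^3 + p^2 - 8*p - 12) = p + 2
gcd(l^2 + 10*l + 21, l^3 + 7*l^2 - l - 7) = l + 7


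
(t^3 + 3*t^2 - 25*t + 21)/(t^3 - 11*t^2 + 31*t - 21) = (t + 7)/(t - 7)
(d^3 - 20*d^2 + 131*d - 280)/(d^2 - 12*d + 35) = d - 8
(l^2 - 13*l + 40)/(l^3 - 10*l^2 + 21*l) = (l^2 - 13*l + 40)/(l*(l^2 - 10*l + 21))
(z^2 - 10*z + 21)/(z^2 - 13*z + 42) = (z - 3)/(z - 6)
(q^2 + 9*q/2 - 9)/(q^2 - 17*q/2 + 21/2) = (q + 6)/(q - 7)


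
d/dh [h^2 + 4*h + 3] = 2*h + 4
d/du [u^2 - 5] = 2*u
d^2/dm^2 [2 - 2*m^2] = -4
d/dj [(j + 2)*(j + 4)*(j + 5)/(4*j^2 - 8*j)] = (j^4/4 - j^3 - 15*j^2 - 20*j + 20)/(j^2*(j^2 - 4*j + 4))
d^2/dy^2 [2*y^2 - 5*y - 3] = 4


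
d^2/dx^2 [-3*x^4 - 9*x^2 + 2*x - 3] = -36*x^2 - 18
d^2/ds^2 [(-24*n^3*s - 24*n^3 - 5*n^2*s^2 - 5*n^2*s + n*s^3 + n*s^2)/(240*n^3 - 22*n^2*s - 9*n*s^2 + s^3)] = 2*n*(810*n^4 + 270*n^3*s + 63*n^3 + 90*n^2*s^2 + 81*n^2*s + 4*n*s^3 + 9*n*s^2 + s^3)/(-27000*n^6 - 2700*n^5*s + 2610*n^4*s^2 + 179*n^3*s^3 - 87*n^2*s^4 - 3*n*s^5 + s^6)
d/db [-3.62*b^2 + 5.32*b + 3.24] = 5.32 - 7.24*b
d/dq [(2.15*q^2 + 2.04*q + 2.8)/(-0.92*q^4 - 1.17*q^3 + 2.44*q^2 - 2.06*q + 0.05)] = (3.956*q^5 + 8.1459*q^4 + 15.0776*q^3 + 0.421399999999999*q^2 - 13.449*q + 5.87)/(0.8464*q^8 + 2.1528*q^7 - 3.1207*q^6 - 1.9192*q^5 + 10.682*q^4 - 10.1698*q^3 + 4.4876*q^2 - 0.206*q + 0.0025)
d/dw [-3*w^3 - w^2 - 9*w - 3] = -9*w^2 - 2*w - 9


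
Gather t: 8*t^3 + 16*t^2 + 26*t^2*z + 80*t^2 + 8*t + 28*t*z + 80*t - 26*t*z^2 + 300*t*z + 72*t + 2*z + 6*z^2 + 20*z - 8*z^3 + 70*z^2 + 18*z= 8*t^3 + t^2*(26*z + 96) + t*(-26*z^2 + 328*z + 160) - 8*z^3 + 76*z^2 + 40*z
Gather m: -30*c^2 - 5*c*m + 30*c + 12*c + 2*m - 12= -30*c^2 + 42*c + m*(2 - 5*c) - 12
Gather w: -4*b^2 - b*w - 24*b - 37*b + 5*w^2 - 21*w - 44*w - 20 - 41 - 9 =-4*b^2 - 61*b + 5*w^2 + w*(-b - 65) - 70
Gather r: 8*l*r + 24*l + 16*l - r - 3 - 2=40*l + r*(8*l - 1) - 5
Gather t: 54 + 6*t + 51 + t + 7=7*t + 112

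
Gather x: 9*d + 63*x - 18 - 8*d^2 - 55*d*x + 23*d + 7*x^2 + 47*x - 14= -8*d^2 + 32*d + 7*x^2 + x*(110 - 55*d) - 32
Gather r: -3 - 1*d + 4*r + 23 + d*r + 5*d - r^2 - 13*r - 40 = 4*d - r^2 + r*(d - 9) - 20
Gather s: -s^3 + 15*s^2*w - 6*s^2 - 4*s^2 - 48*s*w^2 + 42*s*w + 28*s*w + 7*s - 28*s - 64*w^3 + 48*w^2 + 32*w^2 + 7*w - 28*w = -s^3 + s^2*(15*w - 10) + s*(-48*w^2 + 70*w - 21) - 64*w^3 + 80*w^2 - 21*w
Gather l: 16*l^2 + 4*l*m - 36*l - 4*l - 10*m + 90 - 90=16*l^2 + l*(4*m - 40) - 10*m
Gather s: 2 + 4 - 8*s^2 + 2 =8 - 8*s^2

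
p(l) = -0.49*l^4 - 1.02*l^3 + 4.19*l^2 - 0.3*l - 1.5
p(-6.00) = -263.58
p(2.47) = -10.29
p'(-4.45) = 74.53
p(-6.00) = -263.58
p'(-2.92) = -2.06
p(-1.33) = 7.18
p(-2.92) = 24.87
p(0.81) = 0.25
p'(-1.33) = -12.25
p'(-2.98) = -0.58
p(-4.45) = -19.46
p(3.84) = -105.17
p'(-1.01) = -9.87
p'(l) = -1.96*l^3 - 3.06*l^2 + 8.38*l - 0.3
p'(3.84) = -124.22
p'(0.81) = 3.44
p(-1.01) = 3.62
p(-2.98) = 24.95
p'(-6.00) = 262.62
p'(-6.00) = 262.62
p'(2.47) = -27.81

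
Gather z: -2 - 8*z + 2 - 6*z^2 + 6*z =-6*z^2 - 2*z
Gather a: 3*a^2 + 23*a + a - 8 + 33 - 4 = 3*a^2 + 24*a + 21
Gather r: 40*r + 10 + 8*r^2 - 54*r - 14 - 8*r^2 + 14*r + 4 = 0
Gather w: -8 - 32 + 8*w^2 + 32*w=8*w^2 + 32*w - 40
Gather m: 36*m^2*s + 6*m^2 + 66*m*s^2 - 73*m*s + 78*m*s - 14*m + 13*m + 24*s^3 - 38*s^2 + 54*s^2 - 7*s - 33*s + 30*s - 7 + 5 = m^2*(36*s + 6) + m*(66*s^2 + 5*s - 1) + 24*s^3 + 16*s^2 - 10*s - 2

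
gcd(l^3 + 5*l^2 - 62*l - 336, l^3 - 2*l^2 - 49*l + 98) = l + 7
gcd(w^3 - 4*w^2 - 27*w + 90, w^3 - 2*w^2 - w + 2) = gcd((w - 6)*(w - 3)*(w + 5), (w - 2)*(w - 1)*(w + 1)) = 1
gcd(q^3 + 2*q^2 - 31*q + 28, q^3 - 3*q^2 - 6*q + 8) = q^2 - 5*q + 4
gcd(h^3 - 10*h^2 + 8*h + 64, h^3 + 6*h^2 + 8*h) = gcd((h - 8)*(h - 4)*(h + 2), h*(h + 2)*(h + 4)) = h + 2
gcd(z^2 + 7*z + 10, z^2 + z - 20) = z + 5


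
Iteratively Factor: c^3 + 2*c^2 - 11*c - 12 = (c - 3)*(c^2 + 5*c + 4) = (c - 3)*(c + 4)*(c + 1)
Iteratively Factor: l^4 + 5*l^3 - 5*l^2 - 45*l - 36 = (l + 3)*(l^3 + 2*l^2 - 11*l - 12) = (l + 1)*(l + 3)*(l^2 + l - 12) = (l + 1)*(l + 3)*(l + 4)*(l - 3)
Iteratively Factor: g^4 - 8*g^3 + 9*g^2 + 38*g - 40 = (g + 2)*(g^3 - 10*g^2 + 29*g - 20) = (g - 5)*(g + 2)*(g^2 - 5*g + 4) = (g - 5)*(g - 1)*(g + 2)*(g - 4)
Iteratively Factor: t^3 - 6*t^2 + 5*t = (t)*(t^2 - 6*t + 5) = t*(t - 1)*(t - 5)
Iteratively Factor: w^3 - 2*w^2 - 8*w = (w + 2)*(w^2 - 4*w) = (w - 4)*(w + 2)*(w)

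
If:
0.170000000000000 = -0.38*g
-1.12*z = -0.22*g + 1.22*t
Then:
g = -0.45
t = -0.918032786885246*z - 0.0806729939603106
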